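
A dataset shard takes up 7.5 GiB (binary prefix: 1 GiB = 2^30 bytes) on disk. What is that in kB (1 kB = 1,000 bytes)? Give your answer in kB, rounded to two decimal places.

8,053,063.68 kB

7.5 GiB = 7.5 × 2^30 bytes = 8,053,063,680 bytes
1 kB = 10^3 bytes = 1,000 bytes
8,053,063,680 / 1,000 = 8,053,063.68 kB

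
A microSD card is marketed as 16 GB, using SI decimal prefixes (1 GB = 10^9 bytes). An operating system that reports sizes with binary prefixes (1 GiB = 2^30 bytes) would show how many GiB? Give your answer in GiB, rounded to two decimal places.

16 GB = 16 × 10^9 bytes = 16,000,000,000 bytes
1 GiB = 2^30 bytes = 1,073,741,824 bytes
16,000,000,000 / 1,073,741,824 = 14.90 GiB

14.90 GiB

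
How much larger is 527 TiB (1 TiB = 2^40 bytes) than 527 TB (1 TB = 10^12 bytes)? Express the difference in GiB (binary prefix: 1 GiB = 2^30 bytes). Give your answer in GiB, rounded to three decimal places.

527 TiB = 527 × 1,099,511,627,776 = 579,442,627,837,952 bytes
527 TB = 527 × 1,000,000,000,000 = 527,000,000,000,000 bytes
difference = 52,442,627,837,952 bytes
52,442,627,837,952 / 1,073,741,824 = 48,841.003 GiB

48,841.003 GiB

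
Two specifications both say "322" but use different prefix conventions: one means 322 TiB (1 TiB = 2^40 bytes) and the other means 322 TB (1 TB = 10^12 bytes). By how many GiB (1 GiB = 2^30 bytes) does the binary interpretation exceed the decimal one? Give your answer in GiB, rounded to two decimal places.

322 TiB = 322 × 1,099,511,627,776 = 354,042,744,143,872 bytes
322 TB = 322 × 1,000,000,000,000 = 322,000,000,000,000 bytes
difference = 32,042,744,143,872 bytes
32,042,744,143,872 / 1,073,741,824 = 29,842.13 GiB

29,842.13 GiB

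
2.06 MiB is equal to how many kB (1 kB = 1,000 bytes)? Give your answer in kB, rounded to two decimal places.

2.06 MiB × 1,048,576 bytes/MiB = 2,160,066.56 bytes
1 kB = 10^3 bytes = 1,000 bytes
2,160,066.56 / 1,000 = 2,160.07 kB

2,160.07 kB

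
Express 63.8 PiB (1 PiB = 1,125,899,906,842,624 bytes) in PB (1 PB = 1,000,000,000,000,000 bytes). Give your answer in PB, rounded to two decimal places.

63.8 PiB × 1,125,899,906,842,624 bytes/PiB = 71,832,414,056,559,411.2 bytes
1 PB = 10^15 bytes = 1,000,000,000,000,000 bytes
71,832,414,056,559,411.2 / 1,000,000,000,000,000 = 71.83 PB

71.83 PB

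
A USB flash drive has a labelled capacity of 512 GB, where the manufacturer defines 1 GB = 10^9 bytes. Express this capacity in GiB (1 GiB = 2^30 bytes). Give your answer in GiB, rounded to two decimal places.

512 GB = 512 × 10^9 bytes = 512,000,000,000 bytes
1 GiB = 2^30 bytes = 1,073,741,824 bytes
512,000,000,000 / 1,073,741,824 = 476.84 GiB

476.84 GiB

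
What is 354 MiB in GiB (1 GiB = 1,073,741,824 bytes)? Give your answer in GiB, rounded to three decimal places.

354 MiB = 354 × 2^20 bytes = 371,195,904 bytes
1 GiB = 2^30 bytes = 1,073,741,824 bytes
371,195,904 / 1,073,741,824 = 0.346 GiB

0.346 GiB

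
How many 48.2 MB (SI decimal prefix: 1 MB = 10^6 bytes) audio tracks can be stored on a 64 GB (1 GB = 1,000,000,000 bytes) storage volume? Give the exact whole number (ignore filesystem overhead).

1,327

Capacity: 64 GB = 64,000,000,000 bytes
Per item: 48.2 MB = 48,200,000 bytes
⌊64,000,000,000 / 48,200,000⌋ = 1,327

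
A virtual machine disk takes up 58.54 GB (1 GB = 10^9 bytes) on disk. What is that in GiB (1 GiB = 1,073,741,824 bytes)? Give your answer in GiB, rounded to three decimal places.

58.54 GB = 58.54 × 10^9 bytes = 58,540,000,000 bytes
1 GiB = 2^30 bytes = 1,073,741,824 bytes
58,540,000,000 / 1,073,741,824 = 54.520 GiB

54.520 GiB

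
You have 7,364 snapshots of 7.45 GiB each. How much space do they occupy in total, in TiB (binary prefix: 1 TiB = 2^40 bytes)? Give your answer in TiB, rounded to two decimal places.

53.58 TiB

Total = 7,364 × 7.45 GiB = 54861.8 GiB
= 54861.8 × 1,073,741,824 bytes = 58,907,409,199,923.2 bytes
1 TiB = 1,099,511,627,776 bytes
58,907,409,199,923.2 / 1,099,511,627,776 = 53.58 TiB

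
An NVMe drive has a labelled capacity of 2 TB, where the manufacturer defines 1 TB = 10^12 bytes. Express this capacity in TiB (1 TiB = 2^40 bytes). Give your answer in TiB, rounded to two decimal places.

2 TB = 2 × 10^12 bytes = 2,000,000,000,000 bytes
1 TiB = 2^40 bytes = 1,099,511,627,776 bytes
2,000,000,000,000 / 1,099,511,627,776 = 1.82 TiB

1.82 TiB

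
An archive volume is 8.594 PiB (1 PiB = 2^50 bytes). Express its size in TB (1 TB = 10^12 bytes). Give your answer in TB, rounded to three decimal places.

8.594 PiB = 8.594 × 2^50 bytes = 9,675,983,799,405,510.656 bytes
1 TB = 1,000,000,000,000 bytes
9,675,983,799,405,510.656 / 1,000,000,000,000 = 9,675.984 TB

9,675.984 TB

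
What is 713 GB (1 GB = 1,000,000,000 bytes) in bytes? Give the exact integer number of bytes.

713 × 1,000,000,000 = 713,000,000,000 bytes

713,000,000,000 bytes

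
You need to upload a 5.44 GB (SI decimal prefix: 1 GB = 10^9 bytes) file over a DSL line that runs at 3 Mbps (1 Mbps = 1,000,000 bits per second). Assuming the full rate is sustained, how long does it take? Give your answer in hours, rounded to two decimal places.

4.03 hours

5.44 GB = 5,440,000,000 bytes = 43,520,000,000 bits
3 Mbps = 3,000,000 bits/s
time = 43,520,000,000 / 3,000,000 = 14,506.6667 s
14,506.6667 s / 3600 = 4.03 hours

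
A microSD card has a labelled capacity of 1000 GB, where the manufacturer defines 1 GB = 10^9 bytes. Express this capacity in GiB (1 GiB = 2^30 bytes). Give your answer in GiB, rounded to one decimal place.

931.3 GiB

1000 GB = 1000 × 10^9 bytes = 1,000,000,000,000 bytes
1 GiB = 2^30 bytes = 1,073,741,824 bytes
1,000,000,000,000 / 1,073,741,824 = 931.3 GiB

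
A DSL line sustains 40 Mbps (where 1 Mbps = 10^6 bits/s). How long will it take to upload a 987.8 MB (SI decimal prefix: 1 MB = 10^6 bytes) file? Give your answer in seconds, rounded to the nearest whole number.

198 seconds

987.8 MB = 987,800,000 bytes = 7,902,400,000 bits
40 Mbps = 40,000,000 bits/s
time = 7,902,400,000 / 40,000,000 = 198 s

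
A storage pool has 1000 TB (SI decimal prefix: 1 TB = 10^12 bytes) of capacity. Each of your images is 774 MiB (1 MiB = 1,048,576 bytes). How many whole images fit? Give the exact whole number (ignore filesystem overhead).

1,232,137

Capacity: 1000 TB = 1,000,000,000,000,000 bytes
Per item: 774 MiB = 811,597,824 bytes
⌊1,000,000,000,000,000 / 811,597,824⌋ = 1,232,137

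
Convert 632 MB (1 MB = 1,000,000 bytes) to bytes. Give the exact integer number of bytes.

632 × 1,000,000 = 632,000,000 bytes

632,000,000 bytes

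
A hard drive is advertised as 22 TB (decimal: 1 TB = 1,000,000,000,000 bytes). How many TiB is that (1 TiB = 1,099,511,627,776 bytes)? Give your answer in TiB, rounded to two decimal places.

22 TB = 22 × 10^12 bytes = 22,000,000,000,000 bytes
1 TiB = 1,099,511,627,776 bytes
22,000,000,000,000 / 1,099,511,627,776 = 20.01 TiB

20.01 TiB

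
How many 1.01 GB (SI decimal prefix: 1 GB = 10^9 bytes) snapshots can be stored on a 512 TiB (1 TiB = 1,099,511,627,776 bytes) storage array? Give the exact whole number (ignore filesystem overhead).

Capacity: 512 TiB = 562,949,953,421,312 bytes
Per item: 1.01 GB = 1,010,000,000 bytes
⌊562,949,953,421,312 / 1,010,000,000⌋ = 557,376

557,376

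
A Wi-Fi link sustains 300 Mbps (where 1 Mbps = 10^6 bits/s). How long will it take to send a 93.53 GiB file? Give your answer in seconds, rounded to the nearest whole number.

93.53 GiB = 100,427,072,798.72 bytes = 803,416,582,389.76 bits
300 Mbps = 300,000,000 bits/s
time = 803,416,582,389.76 / 300,000,000 = 2,678 s

2,678 seconds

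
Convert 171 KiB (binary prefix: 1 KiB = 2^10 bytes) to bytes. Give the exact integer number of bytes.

175,104 bytes

171 × 1,024 = 175,104 bytes  (1 KiB = 2^10 bytes)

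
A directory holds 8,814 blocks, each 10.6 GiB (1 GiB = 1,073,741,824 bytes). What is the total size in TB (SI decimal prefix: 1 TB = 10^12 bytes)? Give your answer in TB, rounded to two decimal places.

100.32 TB

Total = 8,814 × 10.6 GiB = 93428.4 GiB
= 93428.4 × 1,073,741,824 bytes = 100,317,980,629,401.6 bytes
1 TB = 1,000,000,000,000 bytes
100,317,980,629,401.6 / 1,000,000,000,000 = 100.32 TB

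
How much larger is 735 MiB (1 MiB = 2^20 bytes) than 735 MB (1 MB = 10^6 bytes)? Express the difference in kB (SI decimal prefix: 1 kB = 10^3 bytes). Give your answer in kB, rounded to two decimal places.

735 MiB = 735 × 1,048,576 = 770,703,360 bytes
735 MB = 735 × 1,000,000 = 735,000,000 bytes
difference = 35,703,360 bytes
35,703,360 / 1,000 = 35,703.36 kB

35,703.36 kB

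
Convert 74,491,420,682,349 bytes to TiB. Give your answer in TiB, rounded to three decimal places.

74,491,420,682,349 bytes given.
1 TiB = 2^40 bytes = 1,099,511,627,776 bytes
74,491,420,682,349 / 1,099,511,627,776 = 67.750 TiB

67.750 TiB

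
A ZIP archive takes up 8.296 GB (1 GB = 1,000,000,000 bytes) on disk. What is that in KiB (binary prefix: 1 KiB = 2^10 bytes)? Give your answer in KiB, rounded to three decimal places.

8,101,562.500 KiB

8.296 GB × 1,000,000,000 bytes/GB = 8,296,000,000 bytes
1 KiB = 1,024 bytes
8,296,000,000 / 1,024 = 8,101,562.500 KiB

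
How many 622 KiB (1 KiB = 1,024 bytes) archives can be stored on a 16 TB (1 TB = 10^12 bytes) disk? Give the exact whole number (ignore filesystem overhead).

Capacity: 16 TB = 16,000,000,000,000 bytes
Per item: 622 KiB = 636,928 bytes
⌊16,000,000,000,000 / 636,928⌋ = 25,120,578

25,120,578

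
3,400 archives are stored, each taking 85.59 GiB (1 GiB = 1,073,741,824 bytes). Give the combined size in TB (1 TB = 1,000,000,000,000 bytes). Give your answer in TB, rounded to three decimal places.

Total = 3,400 × 85.59 GiB = 291,006 GiB
= 291,006 × 1,073,741,824 bytes = 312,465,313,234,944 bytes
1 TB = 1,000,000,000,000 bytes
312,465,313,234,944 / 1,000,000,000,000 = 312.465 TB

312.465 TB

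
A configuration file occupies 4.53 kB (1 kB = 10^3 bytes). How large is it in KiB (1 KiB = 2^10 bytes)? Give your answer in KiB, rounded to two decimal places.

4.42 KiB

4.53 kB × 1,000 bytes/kB = 4,530 bytes
1 KiB = 2^10 bytes = 1,024 bytes
4,530 / 1,024 = 4.42 KiB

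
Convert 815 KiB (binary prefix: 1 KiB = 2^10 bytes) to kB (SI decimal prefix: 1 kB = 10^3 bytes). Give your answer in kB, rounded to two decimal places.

834.56 kB

815 KiB = 815 × 2^10 bytes = 834,560 bytes
1 kB = 10^3 bytes = 1,000 bytes
834,560 / 1,000 = 834.56 kB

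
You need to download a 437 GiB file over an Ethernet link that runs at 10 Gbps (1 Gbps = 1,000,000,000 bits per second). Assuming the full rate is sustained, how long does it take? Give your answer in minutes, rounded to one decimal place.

6.3 minutes

437 GiB = 469,225,177,088 bytes = 3,753,801,416,704 bits
10 Gbps = 10,000,000,000 bits/s
time = 3,753,801,416,704 / 10,000,000,000 = 375.38 s
375.38 s / 60 = 6.3 minutes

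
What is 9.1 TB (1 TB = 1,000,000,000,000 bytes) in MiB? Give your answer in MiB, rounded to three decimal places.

9.1 TB × 1,000,000,000,000 bytes/TB = 9,100,000,000,000 bytes
1 MiB = 2^20 bytes = 1,048,576 bytes
9,100,000,000,000 / 1,048,576 = 8,678,436.279 MiB

8,678,436.279 MiB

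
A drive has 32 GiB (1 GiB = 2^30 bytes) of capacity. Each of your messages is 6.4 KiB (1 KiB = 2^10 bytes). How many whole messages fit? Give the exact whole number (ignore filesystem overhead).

5,242,880

Capacity: 32 GiB = 34,359,738,368 bytes
Per item: 6.4 KiB = 6,553.6 bytes
⌊34,359,738,368 / 6,553.6⌋ = 5,242,880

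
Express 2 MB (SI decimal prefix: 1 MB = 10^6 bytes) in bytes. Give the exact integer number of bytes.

2 × 1,000,000 = 2,000,000 bytes  (1 MB = 10^6 bytes)

2,000,000 bytes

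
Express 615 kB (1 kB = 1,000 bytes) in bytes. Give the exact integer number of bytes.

615 × 1,000 = 615,000 bytes  (1 kB = 10^3 bytes)

615,000 bytes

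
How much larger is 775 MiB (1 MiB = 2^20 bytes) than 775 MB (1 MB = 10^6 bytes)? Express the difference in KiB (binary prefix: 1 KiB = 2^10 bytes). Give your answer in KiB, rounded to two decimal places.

775 MiB = 775 × 1,048,576 = 812,646,400 bytes
775 MB = 775 × 1,000,000 = 775,000,000 bytes
difference = 37,646,400 bytes
37,646,400 / 1,024 = 36,764.06 KiB

36,764.06 KiB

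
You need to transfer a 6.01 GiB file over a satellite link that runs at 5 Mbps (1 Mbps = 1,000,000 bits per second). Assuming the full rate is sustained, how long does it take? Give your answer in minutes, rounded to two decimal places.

6.01 GiB = 6,453,188,362.24 bytes = 51,625,506,897.92 bits
5 Mbps = 5,000,000 bits/s
time = 51,625,506,897.92 / 5,000,000 = 10,325.101 s
10,325.101 s / 60 = 172.09 minutes

172.09 minutes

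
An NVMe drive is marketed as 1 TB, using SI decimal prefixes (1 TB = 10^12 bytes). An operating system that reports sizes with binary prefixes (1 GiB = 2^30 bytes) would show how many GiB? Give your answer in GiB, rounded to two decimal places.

931.32 GiB

1 TB = 1 × 10^12 bytes = 1,000,000,000,000 bytes
1 GiB = 1,073,741,824 bytes
1,000,000,000,000 / 1,073,741,824 = 931.32 GiB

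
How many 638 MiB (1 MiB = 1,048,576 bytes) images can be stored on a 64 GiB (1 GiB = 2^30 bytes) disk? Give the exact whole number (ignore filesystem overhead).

102

Capacity: 64 GiB = 68,719,476,736 bytes
Per item: 638 MiB = 668,991,488 bytes
⌊68,719,476,736 / 668,991,488⌋ = 102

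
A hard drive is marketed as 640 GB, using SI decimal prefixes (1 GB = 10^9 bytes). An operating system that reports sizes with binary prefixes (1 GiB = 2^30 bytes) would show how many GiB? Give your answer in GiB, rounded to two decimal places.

596.05 GiB

640 GB × 1,000,000,000 bytes/GB = 640,000,000,000 bytes
1 GiB = 2^30 bytes = 1,073,741,824 bytes
640,000,000,000 / 1,073,741,824 = 596.05 GiB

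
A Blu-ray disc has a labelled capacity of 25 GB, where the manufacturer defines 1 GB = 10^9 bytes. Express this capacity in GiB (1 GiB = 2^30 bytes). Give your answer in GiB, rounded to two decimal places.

23.28 GiB

25 GB × 1,000,000,000 bytes/GB = 25,000,000,000 bytes
1 GiB = 1,073,741,824 bytes
25,000,000,000 / 1,073,741,824 = 23.28 GiB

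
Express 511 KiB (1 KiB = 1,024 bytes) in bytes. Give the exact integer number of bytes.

511 × 1,024 = 523,264 bytes

523,264 bytes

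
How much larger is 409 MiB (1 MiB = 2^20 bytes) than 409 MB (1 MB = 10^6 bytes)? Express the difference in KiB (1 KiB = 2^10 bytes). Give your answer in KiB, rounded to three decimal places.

19,401.938 KiB

409 MiB = 409 × 1,048,576 = 428,867,584 bytes
409 MB = 409 × 1,000,000 = 409,000,000 bytes
difference = 19,867,584 bytes
19,867,584 / 1,024 = 19,401.938 KiB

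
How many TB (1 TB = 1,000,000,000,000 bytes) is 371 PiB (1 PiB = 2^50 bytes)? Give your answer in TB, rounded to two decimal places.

371 PiB = 371 × 2^50 bytes = 417,708,865,438,613,504 bytes
1 TB = 1,000,000,000,000 bytes
417,708,865,438,613,504 / 1,000,000,000,000 = 417,708.87 TB

417,708.87 TB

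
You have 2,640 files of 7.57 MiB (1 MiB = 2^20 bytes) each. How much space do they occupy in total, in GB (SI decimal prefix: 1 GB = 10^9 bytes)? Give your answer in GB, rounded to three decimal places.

20.956 GB

Total = 2,640 × 7.57 MiB = 19984.8 MiB
= 19984.8 × 1,048,576 bytes = 20,955,581,644.8 bytes
1 GB = 1,000,000,000 bytes
20,955,581,644.8 / 1,000,000,000 = 20.956 GB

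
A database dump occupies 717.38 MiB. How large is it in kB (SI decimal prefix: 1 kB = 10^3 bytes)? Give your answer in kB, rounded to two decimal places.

752,227.45 kB

717.38 MiB × 1,048,576 bytes/MiB = 752,227,450.88 bytes
1 kB = 10^3 bytes = 1,000 bytes
752,227,450.88 / 1,000 = 752,227.45 kB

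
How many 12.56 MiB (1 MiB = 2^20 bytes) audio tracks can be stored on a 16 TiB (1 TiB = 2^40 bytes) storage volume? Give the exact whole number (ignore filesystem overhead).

1,335,765

Capacity: 16 TiB = 17,592,186,044,416 bytes
Per item: 12.56 MiB = 13,170,114.56 bytes
⌊17,592,186,044,416 / 13,170,114.56⌋ = 1,335,765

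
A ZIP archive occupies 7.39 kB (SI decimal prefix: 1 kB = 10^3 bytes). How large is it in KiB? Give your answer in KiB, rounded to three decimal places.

7.217 KiB

7.39 kB × 1,000 bytes/kB = 7,390 bytes
1 KiB = 2^10 bytes = 1,024 bytes
7,390 / 1,024 = 7.217 KiB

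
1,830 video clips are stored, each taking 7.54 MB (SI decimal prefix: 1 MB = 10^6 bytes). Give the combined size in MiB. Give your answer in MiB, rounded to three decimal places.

Total = 1,830 × 7.54 MB = 13798.2 MB
= 13798.2 × 1,000,000 bytes = 13,798,200,000 bytes
1 MiB = 1,048,576 bytes
13,798,200,000 / 1,048,576 = 13,158.989 MiB

13,158.989 MiB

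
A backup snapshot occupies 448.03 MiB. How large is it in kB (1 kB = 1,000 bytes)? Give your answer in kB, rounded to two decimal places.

448.03 MiB = 448.03 × 2^20 bytes = 469,793,505.28 bytes
1 kB = 10^3 bytes = 1,000 bytes
469,793,505.28 / 1,000 = 469,793.51 kB

469,793.51 kB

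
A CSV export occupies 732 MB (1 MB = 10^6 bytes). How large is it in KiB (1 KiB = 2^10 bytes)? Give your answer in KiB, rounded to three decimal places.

714,843.750 KiB

732 MB × 1,000,000 bytes/MB = 732,000,000 bytes
1 KiB = 2^10 bytes = 1,024 bytes
732,000,000 / 1,024 = 714,843.750 KiB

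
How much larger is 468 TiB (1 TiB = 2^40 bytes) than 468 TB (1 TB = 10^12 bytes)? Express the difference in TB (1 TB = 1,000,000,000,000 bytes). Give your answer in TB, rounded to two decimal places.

468 TiB = 468 × 1,099,511,627,776 = 514,571,441,799,168 bytes
468 TB = 468 × 1,000,000,000,000 = 468,000,000,000,000 bytes
difference = 46,571,441,799,168 bytes
46,571,441,799,168 / 1,000,000,000,000 = 46.57 TB

46.57 TB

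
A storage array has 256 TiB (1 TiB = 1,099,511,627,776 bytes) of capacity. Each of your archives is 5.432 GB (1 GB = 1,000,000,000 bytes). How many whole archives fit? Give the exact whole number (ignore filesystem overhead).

51,817

Capacity: 256 TiB = 281,474,976,710,656 bytes
Per item: 5.432 GB = 5,432,000,000 bytes
⌊281,474,976,710,656 / 5,432,000,000⌋ = 51,817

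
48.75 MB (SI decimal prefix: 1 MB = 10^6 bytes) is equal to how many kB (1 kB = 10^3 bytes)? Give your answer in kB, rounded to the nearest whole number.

48,750 kB

48.75 MB = 48.75 × 10^6 bytes = 48,750,000 bytes
1 kB = 1,000 bytes
48,750,000 / 1,000 = 48,750 kB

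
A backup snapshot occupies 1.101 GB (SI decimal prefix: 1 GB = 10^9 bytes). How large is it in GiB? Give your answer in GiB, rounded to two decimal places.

1.101 GB = 1.101 × 10^9 bytes = 1,101,000,000 bytes
1 GiB = 1,073,741,824 bytes
1,101,000,000 / 1,073,741,824 = 1.03 GiB

1.03 GiB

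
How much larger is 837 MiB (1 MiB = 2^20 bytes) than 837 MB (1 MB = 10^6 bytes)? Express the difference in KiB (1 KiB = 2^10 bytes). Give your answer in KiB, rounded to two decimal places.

39,705.19 KiB

837 MiB = 837 × 1,048,576 = 877,658,112 bytes
837 MB = 837 × 1,000,000 = 837,000,000 bytes
difference = 40,658,112 bytes
40,658,112 / 1,024 = 39,705.19 KiB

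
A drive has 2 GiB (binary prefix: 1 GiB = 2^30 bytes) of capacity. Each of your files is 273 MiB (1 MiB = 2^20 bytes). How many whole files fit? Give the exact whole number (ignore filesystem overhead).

Capacity: 2 GiB = 2,147,483,648 bytes
Per item: 273 MiB = 286,261,248 bytes
⌊2,147,483,648 / 286,261,248⌋ = 7

7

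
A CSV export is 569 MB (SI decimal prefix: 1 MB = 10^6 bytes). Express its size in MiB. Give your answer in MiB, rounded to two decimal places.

569 MB = 569 × 10^6 bytes = 569,000,000 bytes
1 MiB = 1,048,576 bytes
569,000,000 / 1,048,576 = 542.64 MiB

542.64 MiB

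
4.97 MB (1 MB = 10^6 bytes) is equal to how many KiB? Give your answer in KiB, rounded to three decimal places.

4,853.516 KiB

4.97 MB = 4.97 × 10^6 bytes = 4,970,000 bytes
1 KiB = 2^10 bytes = 1,024 bytes
4,970,000 / 1,024 = 4,853.516 KiB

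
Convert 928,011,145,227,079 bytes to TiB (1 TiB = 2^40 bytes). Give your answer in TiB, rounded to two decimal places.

928,011,145,227,079 bytes given.
1 TiB = 1,099,511,627,776 bytes
928,011,145,227,079 / 1,099,511,627,776 = 844.02 TiB

844.02 TiB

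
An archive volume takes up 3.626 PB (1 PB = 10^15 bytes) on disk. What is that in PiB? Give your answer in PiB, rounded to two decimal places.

3.22 PiB

3.626 PB = 3.626 × 10^15 bytes = 3,626,000,000,000,000 bytes
1 PiB = 1,125,899,906,842,624 bytes
3,626,000,000,000,000 / 1,125,899,906,842,624 = 3.22 PiB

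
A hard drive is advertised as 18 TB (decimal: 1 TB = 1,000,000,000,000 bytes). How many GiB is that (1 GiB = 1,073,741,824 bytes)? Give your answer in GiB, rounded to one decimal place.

18 TB = 18 × 10^12 bytes = 18,000,000,000,000 bytes
1 GiB = 2^30 bytes = 1,073,741,824 bytes
18,000,000,000,000 / 1,073,741,824 = 16,763.8 GiB

16,763.8 GiB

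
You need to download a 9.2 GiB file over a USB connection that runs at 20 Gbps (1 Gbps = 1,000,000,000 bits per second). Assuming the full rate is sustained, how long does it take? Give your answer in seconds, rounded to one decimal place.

9.2 GiB = 9,878,424,780.8 bytes = 79,027,398,246.4 bits
20 Gbps = 20,000,000,000 bits/s
time = 79,027,398,246.4 / 20,000,000,000 = 4.0 s

4.0 seconds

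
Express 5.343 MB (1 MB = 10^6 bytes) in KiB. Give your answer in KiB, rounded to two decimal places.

5,217.77 KiB

5.343 MB × 1,000,000 bytes/MB = 5,343,000 bytes
1 KiB = 2^10 bytes = 1,024 bytes
5,343,000 / 1,024 = 5,217.77 KiB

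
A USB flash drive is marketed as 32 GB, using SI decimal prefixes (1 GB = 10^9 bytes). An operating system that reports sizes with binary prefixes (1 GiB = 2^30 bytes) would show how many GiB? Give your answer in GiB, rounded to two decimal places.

29.80 GiB

32 GB = 32 × 10^9 bytes = 32,000,000,000 bytes
1 GiB = 1,073,741,824 bytes
32,000,000,000 / 1,073,741,824 = 29.80 GiB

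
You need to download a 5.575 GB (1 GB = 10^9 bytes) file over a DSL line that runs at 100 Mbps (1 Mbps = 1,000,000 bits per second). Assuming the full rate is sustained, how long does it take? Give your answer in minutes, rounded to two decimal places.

5.575 GB = 5,575,000,000 bytes = 44,600,000,000 bits
100 Mbps = 100,000,000 bits/s
time = 44,600,000,000 / 100,000,000 = 446.000 s
446.000 s / 60 = 7.43 minutes

7.43 minutes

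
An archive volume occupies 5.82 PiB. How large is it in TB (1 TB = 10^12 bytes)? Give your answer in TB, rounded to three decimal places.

6,552.737 TB

5.82 PiB = 5.82 × 2^50 bytes = 6,552,737,457,824,071.68 bytes
1 TB = 1,000,000,000,000 bytes
6,552,737,457,824,071.68 / 1,000,000,000,000 = 6,552.737 TB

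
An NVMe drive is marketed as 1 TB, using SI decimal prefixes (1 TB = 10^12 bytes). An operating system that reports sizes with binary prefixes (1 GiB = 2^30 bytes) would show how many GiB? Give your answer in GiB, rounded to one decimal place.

931.3 GiB

1 TB = 1 × 10^12 bytes = 1,000,000,000,000 bytes
1 GiB = 2^30 bytes = 1,073,741,824 bytes
1,000,000,000,000 / 1,073,741,824 = 931.3 GiB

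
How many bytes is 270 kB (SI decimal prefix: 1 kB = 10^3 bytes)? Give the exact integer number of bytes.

270 × 1,000 = 270,000 bytes  (1 kB = 10^3 bytes)

270,000 bytes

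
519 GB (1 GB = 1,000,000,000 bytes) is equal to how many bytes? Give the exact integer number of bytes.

519,000,000,000 bytes

519 × 1,000,000,000 = 519,000,000,000 bytes  (1 GB = 10^9 bytes)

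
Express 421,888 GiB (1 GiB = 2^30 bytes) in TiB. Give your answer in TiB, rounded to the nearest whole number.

412 TiB

421,888 GiB × 1,073,741,824 bytes/GiB = 452,998,790,643,712 bytes
1 TiB = 1,099,511,627,776 bytes
452,998,790,643,712 / 1,099,511,627,776 = 412 TiB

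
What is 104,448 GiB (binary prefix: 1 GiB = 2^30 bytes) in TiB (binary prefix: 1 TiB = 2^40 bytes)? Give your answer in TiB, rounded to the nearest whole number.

104,448 GiB = 104,448 × 2^30 bytes = 112,150,186,033,152 bytes
1 TiB = 1,099,511,627,776 bytes
112,150,186,033,152 / 1,099,511,627,776 = 102 TiB

102 TiB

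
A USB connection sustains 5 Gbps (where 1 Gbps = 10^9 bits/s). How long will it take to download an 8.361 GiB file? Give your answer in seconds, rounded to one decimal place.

14.4 seconds

8.361 GiB = 8,977,555,390.464 bytes = 71,820,443,123.712 bits
5 Gbps = 5,000,000,000 bits/s
time = 71,820,443,123.712 / 5,000,000,000 = 14.4 s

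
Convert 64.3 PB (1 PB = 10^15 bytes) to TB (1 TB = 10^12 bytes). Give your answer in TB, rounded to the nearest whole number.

64.3 PB = 64.3 × 10^15 bytes = 64,300,000,000,000,000 bytes
1 TB = 1,000,000,000,000 bytes
64,300,000,000,000,000 / 1,000,000,000,000 = 64,300 TB

64,300 TB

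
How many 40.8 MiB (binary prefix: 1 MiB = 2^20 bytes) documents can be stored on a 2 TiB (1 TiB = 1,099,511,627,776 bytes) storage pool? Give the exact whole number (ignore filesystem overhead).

51,400

Capacity: 2 TiB = 2,199,023,255,552 bytes
Per item: 40.8 MiB = 42,781,900.8 bytes
⌊2,199,023,255,552 / 42,781,900.8⌋ = 51,400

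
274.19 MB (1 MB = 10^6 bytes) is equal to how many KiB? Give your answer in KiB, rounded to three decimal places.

267,763.672 KiB

274.19 MB = 274.19 × 10^6 bytes = 274,190,000 bytes
1 KiB = 1,024 bytes
274,190,000 / 1,024 = 267,763.672 KiB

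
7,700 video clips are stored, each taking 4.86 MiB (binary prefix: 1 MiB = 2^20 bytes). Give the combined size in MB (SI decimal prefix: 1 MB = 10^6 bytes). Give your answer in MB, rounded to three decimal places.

39,239.811 MB

Total = 7,700 × 4.86 MiB = 37,422 MiB
= 37,422 × 1,048,576 bytes = 39,239,811,072 bytes
1 MB = 1,000,000 bytes
39,239,811,072 / 1,000,000 = 39,239.811 MB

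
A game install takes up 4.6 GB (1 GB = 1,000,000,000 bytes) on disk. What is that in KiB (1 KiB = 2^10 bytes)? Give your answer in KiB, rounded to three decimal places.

4,492,187.500 KiB

4.6 GB × 1,000,000,000 bytes/GB = 4,600,000,000 bytes
1 KiB = 2^10 bytes = 1,024 bytes
4,600,000,000 / 1,024 = 4,492,187.500 KiB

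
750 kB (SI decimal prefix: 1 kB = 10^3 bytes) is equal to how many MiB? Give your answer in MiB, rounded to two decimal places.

0.72 MiB

750 kB × 1,000 bytes/kB = 750,000 bytes
1 MiB = 1,048,576 bytes
750,000 / 1,048,576 = 0.72 MiB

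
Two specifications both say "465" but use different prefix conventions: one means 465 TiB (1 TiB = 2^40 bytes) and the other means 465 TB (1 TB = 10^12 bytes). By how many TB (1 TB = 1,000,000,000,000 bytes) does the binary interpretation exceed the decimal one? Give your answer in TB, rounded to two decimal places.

46.27 TB

465 TiB = 465 × 1,099,511,627,776 = 511,272,906,915,840 bytes
465 TB = 465 × 1,000,000,000,000 = 465,000,000,000,000 bytes
difference = 46,272,906,915,840 bytes
46,272,906,915,840 / 1,000,000,000,000 = 46.27 TB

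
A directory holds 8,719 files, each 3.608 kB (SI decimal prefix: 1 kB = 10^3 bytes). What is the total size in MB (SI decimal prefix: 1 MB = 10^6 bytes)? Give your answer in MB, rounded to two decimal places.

31.46 MB

Total = 8,719 × 3.608 kB = 31458.152 kB
= 31458.152 × 1,000 bytes = 31,458,152 bytes
1 MB = 1,000,000 bytes
31,458,152 / 1,000,000 = 31.46 MB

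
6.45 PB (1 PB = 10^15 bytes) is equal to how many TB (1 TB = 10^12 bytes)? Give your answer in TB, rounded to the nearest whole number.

6.45 PB × 1,000,000,000,000,000 bytes/PB = 6,450,000,000,000,000 bytes
1 TB = 10^12 bytes = 1,000,000,000,000 bytes
6,450,000,000,000,000 / 1,000,000,000,000 = 6,450 TB

6,450 TB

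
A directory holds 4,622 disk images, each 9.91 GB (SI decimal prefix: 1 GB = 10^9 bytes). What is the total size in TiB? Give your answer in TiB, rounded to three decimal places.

41.659 TiB

Total = 4,622 × 9.91 GB = 45804.02 GB
= 45804.02 × 1,000,000,000 bytes = 45,804,020,000,000 bytes
1 TiB = 1,099,511,627,776 bytes
45,804,020,000,000 / 1,099,511,627,776 = 41.659 TiB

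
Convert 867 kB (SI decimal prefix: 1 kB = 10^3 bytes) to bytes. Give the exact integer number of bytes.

867,000 bytes

867 × 1,000 = 867,000 bytes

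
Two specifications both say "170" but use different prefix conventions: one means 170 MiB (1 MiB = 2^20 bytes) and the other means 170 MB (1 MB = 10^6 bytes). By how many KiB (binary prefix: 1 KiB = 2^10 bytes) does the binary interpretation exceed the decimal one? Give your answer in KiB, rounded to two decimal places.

170 MiB = 170 × 1,048,576 = 178,257,920 bytes
170 MB = 170 × 1,000,000 = 170,000,000 bytes
difference = 8,257,920 bytes
8,257,920 / 1,024 = 8,064.38 KiB

8,064.38 KiB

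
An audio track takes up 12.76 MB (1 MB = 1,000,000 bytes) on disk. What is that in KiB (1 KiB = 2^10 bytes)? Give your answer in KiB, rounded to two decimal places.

12,460.94 KiB

12.76 MB = 12.76 × 10^6 bytes = 12,760,000 bytes
1 KiB = 2^10 bytes = 1,024 bytes
12,760,000 / 1,024 = 12,460.94 KiB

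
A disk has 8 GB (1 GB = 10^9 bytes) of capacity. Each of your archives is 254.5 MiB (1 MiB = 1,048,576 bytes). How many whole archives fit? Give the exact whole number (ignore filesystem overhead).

Capacity: 8 GB = 8,000,000,000 bytes
Per item: 254.5 MiB = 266,862,592 bytes
⌊8,000,000,000 / 266,862,592⌋ = 29

29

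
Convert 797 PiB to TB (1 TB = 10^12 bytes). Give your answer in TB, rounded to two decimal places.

897,342.23 TB

797 PiB × 1,125,899,906,842,624 bytes/PiB = 897,342,225,753,571,328 bytes
1 TB = 1,000,000,000,000 bytes
897,342,225,753,571,328 / 1,000,000,000,000 = 897,342.23 TB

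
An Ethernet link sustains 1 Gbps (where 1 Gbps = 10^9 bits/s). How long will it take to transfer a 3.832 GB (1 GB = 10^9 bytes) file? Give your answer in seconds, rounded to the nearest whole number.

31 seconds

3.832 GB = 3,832,000,000 bytes = 30,656,000,000 bits
1 Gbps = 1,000,000,000 bits/s
time = 30,656,000,000 / 1,000,000,000 = 31 s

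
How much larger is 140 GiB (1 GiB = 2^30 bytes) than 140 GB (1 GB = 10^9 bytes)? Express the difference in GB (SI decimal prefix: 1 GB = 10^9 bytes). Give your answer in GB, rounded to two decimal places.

140 GiB = 140 × 1,073,741,824 = 150,323,855,360 bytes
140 GB = 140 × 1,000,000,000 = 140,000,000,000 bytes
difference = 10,323,855,360 bytes
10,323,855,360 / 1,000,000,000 = 10.32 GB

10.32 GB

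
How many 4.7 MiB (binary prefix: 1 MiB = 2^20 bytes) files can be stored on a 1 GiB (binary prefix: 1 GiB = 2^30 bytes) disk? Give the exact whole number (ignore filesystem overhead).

Capacity: 1 GiB = 1,073,741,824 bytes
Per item: 4.7 MiB = 4,928,307.2 bytes
⌊1,073,741,824 / 4,928,307.2⌋ = 217

217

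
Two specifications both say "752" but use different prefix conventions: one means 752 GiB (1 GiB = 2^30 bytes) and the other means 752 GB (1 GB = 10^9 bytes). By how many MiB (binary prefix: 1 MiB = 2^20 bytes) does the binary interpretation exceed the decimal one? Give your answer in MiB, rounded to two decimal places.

752 GiB = 752 × 1,073,741,824 = 807,453,851,648 bytes
752 GB = 752 × 1,000,000,000 = 752,000,000,000 bytes
difference = 55,453,851,648 bytes
55,453,851,648 / 1,048,576 = 52,884.91 MiB

52,884.91 MiB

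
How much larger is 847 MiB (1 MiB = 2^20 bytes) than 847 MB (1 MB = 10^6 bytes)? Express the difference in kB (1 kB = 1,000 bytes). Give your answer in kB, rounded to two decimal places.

847 MiB = 847 × 1,048,576 = 888,143,872 bytes
847 MB = 847 × 1,000,000 = 847,000,000 bytes
difference = 41,143,872 bytes
41,143,872 / 1,000 = 41,143.87 kB

41,143.87 kB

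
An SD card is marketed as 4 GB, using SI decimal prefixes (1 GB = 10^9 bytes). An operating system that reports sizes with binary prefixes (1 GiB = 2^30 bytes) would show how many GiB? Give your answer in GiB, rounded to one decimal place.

3.7 GiB

4 GB × 1,000,000,000 bytes/GB = 4,000,000,000 bytes
1 GiB = 1,073,741,824 bytes
4,000,000,000 / 1,073,741,824 = 3.7 GiB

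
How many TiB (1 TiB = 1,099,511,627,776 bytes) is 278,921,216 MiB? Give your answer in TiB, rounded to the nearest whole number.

266 TiB

278,921,216 MiB = 278,921,216 × 2^20 bytes = 292,470,092,988,416 bytes
1 TiB = 1,099,511,627,776 bytes
292,470,092,988,416 / 1,099,511,627,776 = 266 TiB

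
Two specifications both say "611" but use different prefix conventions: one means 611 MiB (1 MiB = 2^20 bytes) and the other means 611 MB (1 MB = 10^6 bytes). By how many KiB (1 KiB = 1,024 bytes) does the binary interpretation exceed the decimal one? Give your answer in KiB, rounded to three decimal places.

611 MiB = 611 × 1,048,576 = 640,679,936 bytes
611 MB = 611 × 1,000,000 = 611,000,000 bytes
difference = 29,679,936 bytes
29,679,936 / 1,024 = 28,984.313 KiB

28,984.313 KiB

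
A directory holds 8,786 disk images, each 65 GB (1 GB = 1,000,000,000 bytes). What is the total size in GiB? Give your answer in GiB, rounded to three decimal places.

531,869.009 GiB

Total = 8,786 × 65 GB = 571,090 GB
= 571,090 × 1,000,000,000 bytes = 571,090,000,000,000 bytes
1 GiB = 1,073,741,824 bytes
571,090,000,000,000 / 1,073,741,824 = 531,869.009 GiB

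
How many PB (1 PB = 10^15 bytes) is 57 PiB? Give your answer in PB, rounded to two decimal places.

57 PiB = 57 × 2^50 bytes = 64,176,294,690,029,568 bytes
1 PB = 1,000,000,000,000,000 bytes
64,176,294,690,029,568 / 1,000,000,000,000,000 = 64.18 PB

64.18 PB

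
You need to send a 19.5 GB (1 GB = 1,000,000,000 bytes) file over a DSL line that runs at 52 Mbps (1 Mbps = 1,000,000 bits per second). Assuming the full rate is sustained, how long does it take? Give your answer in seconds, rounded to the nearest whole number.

19.5 GB = 19,500,000,000 bytes = 156,000,000,000 bits
52 Mbps = 52,000,000 bits/s
time = 156,000,000,000 / 52,000,000 = 3,000 s

3,000 seconds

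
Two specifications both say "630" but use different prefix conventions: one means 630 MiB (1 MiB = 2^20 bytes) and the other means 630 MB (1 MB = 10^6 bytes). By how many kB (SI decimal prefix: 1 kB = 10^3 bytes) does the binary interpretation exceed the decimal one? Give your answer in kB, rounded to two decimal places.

630 MiB = 630 × 1,048,576 = 660,602,880 bytes
630 MB = 630 × 1,000,000 = 630,000,000 bytes
difference = 30,602,880 bytes
30,602,880 / 1,000 = 30,602.88 kB

30,602.88 kB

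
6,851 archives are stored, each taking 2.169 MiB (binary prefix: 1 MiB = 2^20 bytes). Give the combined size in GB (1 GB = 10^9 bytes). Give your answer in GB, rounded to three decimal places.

Total = 6,851 × 2.169 MiB = 14859.819 MiB
= 14859.819 × 1,048,576 bytes = 15,581,649,567.744 bytes
1 GB = 1,000,000,000 bytes
15,581,649,567.744 / 1,000,000,000 = 15.582 GB

15.582 GB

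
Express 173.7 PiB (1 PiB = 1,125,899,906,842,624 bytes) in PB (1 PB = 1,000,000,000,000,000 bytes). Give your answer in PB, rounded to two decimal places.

195.57 PB

173.7 PiB = 173.7 × 2^50 bytes = 195,568,813,818,563,788.8 bytes
1 PB = 1,000,000,000,000,000 bytes
195,568,813,818,563,788.8 / 1,000,000,000,000,000 = 195.57 PB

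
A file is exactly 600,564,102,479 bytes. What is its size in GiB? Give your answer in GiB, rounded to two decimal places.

559.32 GiB

600,564,102,479 bytes given.
1 GiB = 2^30 bytes = 1,073,741,824 bytes
600,564,102,479 / 1,073,741,824 = 559.32 GiB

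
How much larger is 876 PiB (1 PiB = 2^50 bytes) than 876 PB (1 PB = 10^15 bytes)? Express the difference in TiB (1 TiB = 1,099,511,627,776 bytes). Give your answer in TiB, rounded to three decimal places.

100,306.641 TiB

876 PiB = 876 × 1,125,899,906,842,624 = 986,288,318,394,138,624 bytes
876 PB = 876 × 1,000,000,000,000,000 = 876,000,000,000,000,000 bytes
difference = 110,288,318,394,138,624 bytes
110,288,318,394,138,624 / 1,099,511,627,776 = 100,306.641 TiB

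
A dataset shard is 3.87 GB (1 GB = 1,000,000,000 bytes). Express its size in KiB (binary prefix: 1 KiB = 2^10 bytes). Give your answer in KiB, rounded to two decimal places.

3,779,296.88 KiB

3.87 GB × 1,000,000,000 bytes/GB = 3,870,000,000 bytes
1 KiB = 1,024 bytes
3,870,000,000 / 1,024 = 3,779,296.88 KiB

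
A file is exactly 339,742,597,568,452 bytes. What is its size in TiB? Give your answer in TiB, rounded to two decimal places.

339,742,597,568,452 bytes given.
1 TiB = 2^40 bytes = 1,099,511,627,776 bytes
339,742,597,568,452 / 1,099,511,627,776 = 308.99 TiB

308.99 TiB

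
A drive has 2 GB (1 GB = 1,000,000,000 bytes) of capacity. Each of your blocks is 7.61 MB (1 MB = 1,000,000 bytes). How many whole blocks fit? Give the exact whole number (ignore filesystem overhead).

Capacity: 2 GB = 2,000,000,000 bytes
Per item: 7.61 MB = 7,610,000 bytes
⌊2,000,000,000 / 7,610,000⌋ = 262

262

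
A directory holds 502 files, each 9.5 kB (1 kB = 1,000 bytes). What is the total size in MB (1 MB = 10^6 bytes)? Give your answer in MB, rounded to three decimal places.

Total = 502 × 9.5 kB = 4769 kB
= 4769 × 1,000 bytes = 4,769,000 bytes
1 MB = 1,000,000 bytes
4,769,000 / 1,000,000 = 4.769 MB

4.769 MB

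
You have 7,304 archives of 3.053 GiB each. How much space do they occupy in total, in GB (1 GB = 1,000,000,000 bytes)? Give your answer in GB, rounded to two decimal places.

23,943.49 GB

Total = 7,304 × 3.053 GiB = 22299.112 GiB
= 22299.112 × 1,073,741,824 bytes = 23,943,489,192,460.288 bytes
1 GB = 1,000,000,000 bytes
23,943,489,192,460.288 / 1,000,000,000 = 23,943.49 GB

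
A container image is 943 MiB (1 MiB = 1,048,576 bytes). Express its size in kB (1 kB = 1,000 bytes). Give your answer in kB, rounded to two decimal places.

943 MiB × 1,048,576 bytes/MiB = 988,807,168 bytes
1 kB = 1,000 bytes
988,807,168 / 1,000 = 988,807.17 kB

988,807.17 kB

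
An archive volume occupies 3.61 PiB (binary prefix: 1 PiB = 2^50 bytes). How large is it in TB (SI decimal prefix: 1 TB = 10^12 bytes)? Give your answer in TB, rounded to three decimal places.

3.61 PiB × 1,125,899,906,842,624 bytes/PiB = 4,064,498,663,701,872.64 bytes
1 TB = 10^12 bytes = 1,000,000,000,000 bytes
4,064,498,663,701,872.64 / 1,000,000,000,000 = 4,064.499 TB

4,064.499 TB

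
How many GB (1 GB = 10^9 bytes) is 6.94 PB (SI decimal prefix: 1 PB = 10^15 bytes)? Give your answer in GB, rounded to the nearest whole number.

6.94 PB = 6.94 × 10^15 bytes = 6,940,000,000,000,000 bytes
1 GB = 1,000,000,000 bytes
6,940,000,000,000,000 / 1,000,000,000 = 6,940,000 GB

6,940,000 GB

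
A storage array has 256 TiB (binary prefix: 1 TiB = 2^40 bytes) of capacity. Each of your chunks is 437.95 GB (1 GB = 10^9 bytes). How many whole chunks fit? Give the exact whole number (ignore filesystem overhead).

Capacity: 256 TiB = 281,474,976,710,656 bytes
Per item: 437.95 GB = 437,950,000,000 bytes
⌊281,474,976,710,656 / 437,950,000,000⌋ = 642

642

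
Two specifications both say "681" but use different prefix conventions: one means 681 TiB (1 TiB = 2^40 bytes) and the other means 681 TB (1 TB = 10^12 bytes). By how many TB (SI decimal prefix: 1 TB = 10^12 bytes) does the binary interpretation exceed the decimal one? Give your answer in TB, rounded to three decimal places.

67.767 TB

681 TiB = 681 × 1,099,511,627,776 = 748,767,418,515,456 bytes
681 TB = 681 × 1,000,000,000,000 = 681,000,000,000,000 bytes
difference = 67,767,418,515,456 bytes
67,767,418,515,456 / 1,000,000,000,000 = 67.767 TB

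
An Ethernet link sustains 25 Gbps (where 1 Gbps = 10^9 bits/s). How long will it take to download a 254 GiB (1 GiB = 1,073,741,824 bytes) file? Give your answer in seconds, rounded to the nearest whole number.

87 seconds

254 GiB = 272,730,423,296 bytes = 2,181,843,386,368 bits
25 Gbps = 25,000,000,000 bits/s
time = 2,181,843,386,368 / 25,000,000,000 = 87 s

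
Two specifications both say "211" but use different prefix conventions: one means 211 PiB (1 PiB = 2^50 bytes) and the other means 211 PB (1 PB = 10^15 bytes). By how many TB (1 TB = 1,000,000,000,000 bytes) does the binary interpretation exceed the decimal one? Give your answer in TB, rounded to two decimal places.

211 PiB = 211 × 1,125,899,906,842,624 = 237,564,880,343,793,664 bytes
211 PB = 211 × 1,000,000,000,000,000 = 211,000,000,000,000,000 bytes
difference = 26,564,880,343,793,664 bytes
26,564,880,343,793,664 / 1,000,000,000,000 = 26,564.88 TB

26,564.88 TB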